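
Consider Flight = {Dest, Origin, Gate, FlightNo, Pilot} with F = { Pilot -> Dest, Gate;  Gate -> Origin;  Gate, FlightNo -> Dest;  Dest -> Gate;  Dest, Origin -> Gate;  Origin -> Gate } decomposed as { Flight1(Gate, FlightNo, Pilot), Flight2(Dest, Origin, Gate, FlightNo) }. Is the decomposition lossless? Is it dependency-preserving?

lossless but not dependency-preserving

Lossless test: (Gate, FlightNo)⁺ = {Dest, Origin, Gate, FlightNo}, which contains all of one fragment — lossless.
Dependency preservation: the restricted closure of {Pilot} across the fragments never reaches {Dest, Gate}, so Pilot → Dest, Gate cannot be enforced without a join — not preserved.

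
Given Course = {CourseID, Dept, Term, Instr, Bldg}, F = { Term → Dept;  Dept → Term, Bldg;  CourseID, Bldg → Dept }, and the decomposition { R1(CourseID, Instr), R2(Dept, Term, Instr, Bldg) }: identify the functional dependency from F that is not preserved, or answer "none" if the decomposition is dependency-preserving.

CourseID, Bldg → Dept

Check CourseID, Bldg → Dept: no single fragment contains all of {CourseID, Dept, Bldg}, and the restricted closure of {CourseID, Bldg} across the fragments never reaches {Dept}.
Term → Dept is preserved.
Dept → Term, Bldg is preserved.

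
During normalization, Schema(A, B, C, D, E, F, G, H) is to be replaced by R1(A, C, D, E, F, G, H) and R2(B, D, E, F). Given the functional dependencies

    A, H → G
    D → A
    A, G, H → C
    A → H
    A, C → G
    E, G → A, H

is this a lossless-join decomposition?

Common attributes: R1 ∩ R2 = {D, E, F}.
Closure of {D, E, F}: D → A applies, adding A; A → H applies, adding H; A, H → G applies, adding G; A, G, H → C applies, adding C. So (D, E, F)⁺ = {A, C, D, E, F, G, H}.
This closure contains every attribute of R1, so R1 ∩ R2 → R1. The join is lossless.

Yes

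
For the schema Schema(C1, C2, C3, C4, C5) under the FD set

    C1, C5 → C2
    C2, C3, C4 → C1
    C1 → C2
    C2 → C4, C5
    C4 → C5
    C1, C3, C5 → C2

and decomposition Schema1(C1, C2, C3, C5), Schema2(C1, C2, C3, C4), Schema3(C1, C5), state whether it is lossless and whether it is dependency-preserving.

lossless but not dependency-preserving

Lossless test (chase): Rows 1 and 3 agree on C1, C5; apply C1, C5→C2 and equate their C2 entries. Rows 1 and 2 agree on C2; apply C2→C4, C5 and equate their C4, C5 entries. Rows 1 and 3 agree on C2; apply C2→C4, C5 and equate their C4, C5 entries. Row 1 is now all distinguished symbols — the join is lossless.
Dependency preservation: the restricted closure of {C4} across the fragments never reaches {C5}, so C4 → C5 cannot be enforced without a join — not preserved.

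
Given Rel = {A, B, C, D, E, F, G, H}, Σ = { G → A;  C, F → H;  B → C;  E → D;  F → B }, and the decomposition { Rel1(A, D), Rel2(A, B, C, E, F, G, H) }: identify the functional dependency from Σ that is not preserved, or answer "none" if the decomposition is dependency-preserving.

E → D

Check E → D: no single fragment contains all of {D, E}, and the restricted closure of {E} across the fragments never reaches {D}.
G → A is preserved.
C, F → H is preserved.
B → C is preserved.
F → B is preserved.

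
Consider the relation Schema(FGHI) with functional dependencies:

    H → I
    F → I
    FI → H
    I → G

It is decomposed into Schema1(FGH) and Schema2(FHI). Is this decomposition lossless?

Yes

Common attributes: Schema1 ∩ Schema2 = {FH}.
Closure of {FH}: H → I applies, adding I; I → G applies, adding G. So (FH)⁺ = {FGHI}.
This closure contains every attribute of Schema1, so Schema1 ∩ Schema2 → Schema1. The join is lossless.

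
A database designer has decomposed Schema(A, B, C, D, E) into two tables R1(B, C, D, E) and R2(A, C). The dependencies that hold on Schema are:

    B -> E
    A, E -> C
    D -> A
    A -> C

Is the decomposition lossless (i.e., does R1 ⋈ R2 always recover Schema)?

Common attributes: R1 ∩ R2 = {C}.
No dependency enlarges {C}, so (C)⁺ = {C}.
The closure contains neither all of R1 = {B, C, D, E} nor all of R2 = {A, C}, so the common attributes are not a superkey of either fragment. The join is lossy.

No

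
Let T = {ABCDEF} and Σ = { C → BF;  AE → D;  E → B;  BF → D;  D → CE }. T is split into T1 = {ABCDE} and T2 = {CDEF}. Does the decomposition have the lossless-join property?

Yes

Common attributes: T1 ∩ T2 = {CDE}.
Closure of {CDE}: C → BF applies, adding BF. So (CDE)⁺ = {BCDEF}.
This closure contains every attribute of T2, so T1 ∩ T2 → T2. The join is lossless.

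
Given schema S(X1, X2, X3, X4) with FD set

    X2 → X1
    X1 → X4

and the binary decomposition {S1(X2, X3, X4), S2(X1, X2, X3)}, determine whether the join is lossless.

Yes

Common attributes: S1 ∩ S2 = {X2, X3}.
Closure of {X2, X3}: X2 → X1 applies, adding X1; X1 → X4 applies, adding X4. So (X2, X3)⁺ = {X1, X2, X3, X4}.
This closure contains every attribute of S1, so S1 ∩ S2 → S1. The join is lossless.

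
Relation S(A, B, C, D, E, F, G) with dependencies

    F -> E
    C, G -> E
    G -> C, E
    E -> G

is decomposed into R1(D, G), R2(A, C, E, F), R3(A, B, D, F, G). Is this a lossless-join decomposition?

Chase test. Columns are A, B, C, D, E, F, G; row i has aⱼ where attribute j ∈ Ri, else bᵢⱼ.
Initial tableau (one row per fragment):
  row 1: b11 b12 b13 a4 b15 b16 a7
  row 2: a1 b22 a3 b24 a5 a6 b27
  row 3: a1 a2 b33 a4 b35 a6 a7
Rows 2 and 3 agree on F; apply F→E and equate their E entries.
Rows 1 and 3 agree on G; apply G→C, E and equate their C, E entries.
Rows 1 and 2 agree on E; apply E→G and equate their G entries.
Rows 1 and 2 agree on G; apply G→C, E and equate their C, E entries.
Row 3 is now all distinguished symbols — the join is lossless.

Yes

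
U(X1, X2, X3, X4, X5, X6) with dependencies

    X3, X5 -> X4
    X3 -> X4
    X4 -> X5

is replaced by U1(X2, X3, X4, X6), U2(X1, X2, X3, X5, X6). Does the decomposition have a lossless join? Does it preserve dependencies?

Lossless test: (X2, X3, X6)⁺ = {X2, X3, X4, X5, X6}, which contains all of one fragment — lossless.
Dependency preservation: the restricted closure of {X4} across the fragments never reaches {X5}, so X4 → X5 cannot be enforced without a join — not preserved.

lossless but not dependency-preserving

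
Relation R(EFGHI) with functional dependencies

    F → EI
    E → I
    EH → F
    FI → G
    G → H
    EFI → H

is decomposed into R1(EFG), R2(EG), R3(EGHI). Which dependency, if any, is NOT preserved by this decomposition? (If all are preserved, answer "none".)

none

F → EI: restricted closure across fragments reaches EI.
E → I lies within R3.
EH → F: restricted closure across fragments reaches F.
FI → G: restricted closure across fragments reaches G.
G → H lies within R3.
EFI → H: restricted closure across fragments reaches H.
Every dependency is enforceable on the fragments, so the decomposition is dependency-preserving.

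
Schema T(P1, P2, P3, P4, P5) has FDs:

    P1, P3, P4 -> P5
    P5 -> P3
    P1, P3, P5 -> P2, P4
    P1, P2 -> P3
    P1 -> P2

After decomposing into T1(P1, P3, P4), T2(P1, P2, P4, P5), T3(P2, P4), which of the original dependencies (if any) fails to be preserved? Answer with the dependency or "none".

Check P5 → P3: no single fragment contains all of {P3, P5}, and the restricted closure of {P5} across the fragments never reaches {P3}.
P1, P3, P4 → P5 is preserved.
P1, P3, P5 → P2, P4 is preserved.
P1, P2 → P3 is preserved.
P1 → P2 is preserved.

P5 -> P3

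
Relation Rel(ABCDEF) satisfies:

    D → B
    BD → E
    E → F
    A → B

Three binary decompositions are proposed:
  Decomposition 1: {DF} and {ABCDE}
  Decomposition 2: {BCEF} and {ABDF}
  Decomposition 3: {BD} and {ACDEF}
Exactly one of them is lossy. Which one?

Decomposition 1: common = {D}, closure = {BDEF} → lossless.
Decomposition 2: common = {BF}, closure = {BF} → lossy.
Decomposition 3: common = {D}, closure = {BDEF} → lossless.

Decomposition 2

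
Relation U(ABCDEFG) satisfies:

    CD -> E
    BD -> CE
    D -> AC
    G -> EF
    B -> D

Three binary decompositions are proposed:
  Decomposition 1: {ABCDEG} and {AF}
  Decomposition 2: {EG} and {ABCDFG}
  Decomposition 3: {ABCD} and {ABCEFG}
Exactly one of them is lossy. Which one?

Decomposition 1: common = {A}, closure = {A} → lossy.
Decomposition 2: common = {G}, closure = {EFG} → lossless.
Decomposition 3: common = {ABC}, closure = {ABCDE} → lossless.

Decomposition 1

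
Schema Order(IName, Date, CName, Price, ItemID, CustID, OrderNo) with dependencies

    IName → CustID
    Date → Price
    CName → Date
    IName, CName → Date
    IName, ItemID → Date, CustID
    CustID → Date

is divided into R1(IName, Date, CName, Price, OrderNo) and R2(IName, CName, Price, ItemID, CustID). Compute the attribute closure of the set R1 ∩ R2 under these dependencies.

IName, Date, CName, Price, CustID

R1 ∩ R2 = {IName, CName, Price}.
IName → CustID applies, adding CustID
CName → Date applies, adding Date
Closure: {IName, Date, CName, Price, CustID}.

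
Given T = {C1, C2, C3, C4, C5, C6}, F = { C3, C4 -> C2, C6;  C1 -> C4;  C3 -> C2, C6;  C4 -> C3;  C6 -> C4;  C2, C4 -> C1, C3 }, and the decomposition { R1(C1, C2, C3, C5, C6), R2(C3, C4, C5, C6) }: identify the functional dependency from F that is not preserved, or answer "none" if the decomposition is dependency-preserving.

C3, C4 → C2, C6: restricted closure across fragments reaches C2, C6.
C1 → C4: restricted closure across fragments reaches C4.
C3 → C2, C6 lies within R1.
C4 → C3 lies within R2.
C6 → C4 lies within R2.
C2, C4 → C1, C3: restricted closure across fragments reaches C1, C3.
Every dependency is enforceable on the fragments, so the decomposition is dependency-preserving.

none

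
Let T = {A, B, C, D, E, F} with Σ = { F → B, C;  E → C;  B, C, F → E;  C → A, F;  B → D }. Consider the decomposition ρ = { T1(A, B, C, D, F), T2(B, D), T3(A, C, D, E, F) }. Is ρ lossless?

Chase test. Columns are A, B, C, D, E, F; row i has aⱼ where attribute j ∈ Ti, else bᵢⱼ.
Initial tableau (one row per fragment):
  row 1: a1 a2 a3 a4 b15 a6
  row 2: b21 a2 b23 a4 b25 b26
  row 3: a1 b32 a3 a4 a5 a6
Rows 1 and 3 agree on F; apply F→B, C and equate their B, C entries.
Rows 1 and 3 agree on B, C, F; apply B, C, F→E and equate their E entries.
Row 1 is now all distinguished symbols — the join is lossless.

Yes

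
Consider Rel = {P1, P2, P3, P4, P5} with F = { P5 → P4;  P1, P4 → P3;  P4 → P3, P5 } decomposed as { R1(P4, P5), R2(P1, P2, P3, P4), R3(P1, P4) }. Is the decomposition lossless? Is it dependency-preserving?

lossless and dependency-preserving

Lossless test (chase): Rows 2 and 3 agree on P1, P4; apply P1, P4→P3 and equate their P3 entries. Rows 1 and 2 agree on P4; apply P4→P3, P5 and equate their P3, P5 entries. Rows 1 and 3 agree on P4; apply P4→P3, P5 and equate their P3, P5 entries. Row 2 is now all distinguished symbols — the join is lossless.
Dependency preservation: P4 → P3, P5 is not contained in any single fragment, but the restricted closure of its left-hand side across the fragments still reaches the right-hand side; the remaining FDs each lie inside some fragment. All dependencies are preserved.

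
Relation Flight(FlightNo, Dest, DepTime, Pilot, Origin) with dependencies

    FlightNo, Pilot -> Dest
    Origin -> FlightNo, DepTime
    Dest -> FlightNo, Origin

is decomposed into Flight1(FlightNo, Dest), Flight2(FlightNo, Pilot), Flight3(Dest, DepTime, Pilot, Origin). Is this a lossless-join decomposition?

Chase test. Columns are FlightNo, Dest, DepTime, Pilot, Origin; row i has aⱼ where attribute j ∈ Flighti, else bᵢⱼ.
Initial tableau (one row per fragment):
  row 1: a1 a2 b13 b14 b15
  row 2: a1 b22 b23 a4 b25
  row 3: b31 a2 a3 a4 a5
Rows 1 and 3 agree on Dest; apply Dest→FlightNo, Origin and equate their FlightNo, Origin entries.
Rows 2 and 3 agree on FlightNo, Pilot; apply FlightNo, Pilot→Dest and equate their Dest entries.
Rows 1 and 3 agree on Origin; apply Origin→FlightNo, DepTime and equate their FlightNo, DepTime entries.
Rows 1 and 2 agree on Dest; apply Dest→FlightNo, Origin and equate their FlightNo, Origin entries.
Rows 1 and 2 agree on Origin; apply Origin→FlightNo, DepTime and equate their FlightNo, DepTime entries.
Row 2 is now all distinguished symbols — the join is lossless.

Yes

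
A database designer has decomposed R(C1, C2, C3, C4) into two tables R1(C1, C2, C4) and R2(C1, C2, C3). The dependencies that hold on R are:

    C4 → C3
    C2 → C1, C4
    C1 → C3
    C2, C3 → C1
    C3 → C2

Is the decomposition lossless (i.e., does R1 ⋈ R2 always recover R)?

Yes

Common attributes: R1 ∩ R2 = {C1, C2}.
Closure of {C1, C2}: C2 → C1, C4 applies, adding C4; C1 → C3 applies, adding C3. So (C1, C2)⁺ = {C1, C2, C3, C4}.
This closure contains every attribute of R1, so R1 ∩ R2 → R1. The join is lossless.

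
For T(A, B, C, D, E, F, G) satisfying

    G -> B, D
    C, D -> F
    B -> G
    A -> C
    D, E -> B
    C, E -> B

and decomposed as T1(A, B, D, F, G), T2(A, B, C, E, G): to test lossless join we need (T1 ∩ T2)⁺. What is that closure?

A, B, C, D, F, G

T1 ∩ T2 = {A, B, G}.
G → B, D applies, adding D
A → C applies, adding C
C, D → F applies, adding F
Closure: {A, B, C, D, F, G}.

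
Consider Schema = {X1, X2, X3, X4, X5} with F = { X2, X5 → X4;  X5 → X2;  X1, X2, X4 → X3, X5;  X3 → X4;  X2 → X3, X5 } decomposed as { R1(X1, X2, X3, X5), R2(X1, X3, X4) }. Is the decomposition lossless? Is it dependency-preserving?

Lossless test: (X1, X3)⁺ = {X1, X3, X4}, which contains all of one fragment — lossless.
Dependency preservation: X2, X5 → X4; X1, X2, X4 → X3, X5 are not contained in any single fragment, but the restricted closure of each left-hand side across the fragments still reaches the right-hand side; the remaining FDs each lie inside some fragment. All dependencies are preserved.

lossless and dependency-preserving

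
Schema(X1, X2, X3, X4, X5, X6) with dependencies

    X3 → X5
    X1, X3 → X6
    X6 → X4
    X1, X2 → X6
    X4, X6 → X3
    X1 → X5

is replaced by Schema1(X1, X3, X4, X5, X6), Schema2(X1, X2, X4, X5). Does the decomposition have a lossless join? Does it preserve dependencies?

lossy and not dependency-preserving

Lossless test: (X1, X4, X5)⁺ = {X1, X4, X5}, which is a superkey of neither fragment — lossy.
Dependency preservation: the restricted closure of {X1, X2} across the fragments never reaches {X6}, so X1, X2 → X6 cannot be enforced without a join — not preserved.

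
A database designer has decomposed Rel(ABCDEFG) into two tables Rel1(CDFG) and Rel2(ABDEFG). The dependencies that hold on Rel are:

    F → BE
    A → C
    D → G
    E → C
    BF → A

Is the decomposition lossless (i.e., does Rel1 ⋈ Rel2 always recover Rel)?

Common attributes: Rel1 ∩ Rel2 = {DFG}.
Closure of {DFG}: F → BE applies, adding BE; E → C applies, adding C; BF → A applies, adding A. So (DFG)⁺ = {ABCDEFG}.
This closure contains every attribute of Rel1, so Rel1 ∩ Rel2 → Rel1. The join is lossless.

Yes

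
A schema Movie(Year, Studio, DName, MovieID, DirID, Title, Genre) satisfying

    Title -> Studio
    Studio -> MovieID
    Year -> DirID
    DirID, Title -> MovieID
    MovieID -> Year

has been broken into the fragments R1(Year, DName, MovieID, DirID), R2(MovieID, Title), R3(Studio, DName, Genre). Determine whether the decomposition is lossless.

Chase test. Columns are Year, Studio, DName, MovieID, DirID, Title, Genre; row i has aⱼ where attribute j ∈ Ri, else bᵢⱼ.
Initial tableau (one row per fragment):
  row 1: a1 b12 a3 a4 a5 b16 b17
  row 2: b21 b22 b23 a4 b25 a6 b27
  row 3: b31 a2 a3 b34 b35 b36 a7
Rows 1 and 2 agree on MovieID; apply MovieID→Year and equate their Year entries.
Rows 1 and 2 agree on Year; apply Year→DirID and equate their DirID entries.
No row becomes fully distinguished — the join is lossy.

No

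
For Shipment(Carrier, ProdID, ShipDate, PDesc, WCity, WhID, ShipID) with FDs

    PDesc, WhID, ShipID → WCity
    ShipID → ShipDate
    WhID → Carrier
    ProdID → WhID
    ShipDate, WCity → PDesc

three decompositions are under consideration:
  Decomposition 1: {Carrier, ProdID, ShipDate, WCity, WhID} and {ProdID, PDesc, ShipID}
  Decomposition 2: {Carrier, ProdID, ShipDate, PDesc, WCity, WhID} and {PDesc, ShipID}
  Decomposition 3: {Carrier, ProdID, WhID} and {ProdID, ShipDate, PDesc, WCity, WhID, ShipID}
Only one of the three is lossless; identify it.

Decomposition 3

Decomposition 1: common = {ProdID}, closure = {Carrier, ProdID, WhID} → lossy.
Decomposition 2: common = {PDesc}, closure = {PDesc} → lossy.
Decomposition 3: common = {ProdID, WhID}, closure = {Carrier, ProdID, WhID} → lossless.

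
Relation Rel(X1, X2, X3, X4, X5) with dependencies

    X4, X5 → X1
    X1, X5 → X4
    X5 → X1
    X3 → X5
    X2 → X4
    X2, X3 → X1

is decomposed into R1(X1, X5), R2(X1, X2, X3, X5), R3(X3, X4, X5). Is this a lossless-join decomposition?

Yes

Chase test. Columns are X1, X2, X3, X4, X5; row i has aⱼ where attribute j ∈ Ri, else bᵢⱼ.
Initial tableau (one row per fragment):
  row 1: a1 b12 b13 b14 a5
  row 2: a1 a2 a3 b24 a5
  row 3: b31 b32 a3 a4 a5
Rows 1 and 2 agree on X1, X5; apply X1, X5→X4 and equate their X4 entries.
Rows 1 and 3 agree on X5; apply X5→X1 and equate their X1 entries.
Rows 1 and 3 agree on X1, X5; apply X1, X5→X4 and equate their X4 entries.
Row 2 is now all distinguished symbols — the join is lossless.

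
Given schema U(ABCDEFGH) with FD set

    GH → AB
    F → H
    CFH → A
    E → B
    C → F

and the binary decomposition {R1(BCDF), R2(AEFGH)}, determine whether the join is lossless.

No

Common attributes: R1 ∩ R2 = {F}.
Closure of {F}: F → H applies, adding H. So (F)⁺ = {FH}.
The closure contains neither all of R1 = {BCDF} nor all of R2 = {AEFGH}, so the common attributes are not a superkey of either fragment. The join is lossy.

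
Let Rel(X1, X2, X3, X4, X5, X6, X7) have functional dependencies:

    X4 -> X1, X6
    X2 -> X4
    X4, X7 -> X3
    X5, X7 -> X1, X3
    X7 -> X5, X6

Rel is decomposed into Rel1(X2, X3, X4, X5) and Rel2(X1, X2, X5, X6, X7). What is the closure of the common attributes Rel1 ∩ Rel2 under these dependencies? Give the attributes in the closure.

Rel1 ∩ Rel2 = {X2, X5}.
X2 → X4 applies, adding X4
X4 → X1, X6 applies, adding X1, X6
Closure: {X1, X2, X4, X5, X6}.

X1, X2, X4, X5, X6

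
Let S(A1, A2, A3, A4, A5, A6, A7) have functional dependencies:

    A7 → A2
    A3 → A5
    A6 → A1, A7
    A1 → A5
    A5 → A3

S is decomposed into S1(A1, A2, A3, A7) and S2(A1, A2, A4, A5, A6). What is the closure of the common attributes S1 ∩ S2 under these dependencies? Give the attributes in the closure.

S1 ∩ S2 = {A1, A2}.
A1 → A5 applies, adding A5
A5 → A3 applies, adding A3
Closure: {A1, A2, A3, A5}.

A1, A2, A3, A5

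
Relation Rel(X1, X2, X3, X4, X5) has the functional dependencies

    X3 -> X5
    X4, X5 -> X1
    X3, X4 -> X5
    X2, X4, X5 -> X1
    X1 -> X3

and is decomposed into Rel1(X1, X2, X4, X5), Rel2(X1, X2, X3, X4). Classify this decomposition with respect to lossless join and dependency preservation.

Lossless test: (X1, X2, X4)⁺ = {X1, X2, X3, X4, X5}, which contains all of one fragment — lossless.
Dependency preservation: the restricted closure of {X3} across the fragments never reaches {X5}, so X3 → X5 cannot be enforced without a join — not preserved.

lossless but not dependency-preserving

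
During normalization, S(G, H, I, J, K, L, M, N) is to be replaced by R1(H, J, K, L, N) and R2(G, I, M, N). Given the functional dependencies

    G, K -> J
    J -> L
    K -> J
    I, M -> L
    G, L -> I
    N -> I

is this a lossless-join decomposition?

No

Common attributes: R1 ∩ R2 = {N}.
Closure of {N}: N → I applies, adding I. So (N)⁺ = {I, N}.
The closure contains neither all of R1 = {H, J, K, L, N} nor all of R2 = {G, I, M, N}, so the common attributes are not a superkey of either fragment. The join is lossy.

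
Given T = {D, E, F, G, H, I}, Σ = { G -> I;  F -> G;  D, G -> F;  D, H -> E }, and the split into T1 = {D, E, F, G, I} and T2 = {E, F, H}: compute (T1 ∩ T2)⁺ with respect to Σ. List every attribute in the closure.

E, F, G, I

T1 ∩ T2 = {E, F}.
F → G applies, adding G
G → I applies, adding I
Closure: {E, F, G, I}.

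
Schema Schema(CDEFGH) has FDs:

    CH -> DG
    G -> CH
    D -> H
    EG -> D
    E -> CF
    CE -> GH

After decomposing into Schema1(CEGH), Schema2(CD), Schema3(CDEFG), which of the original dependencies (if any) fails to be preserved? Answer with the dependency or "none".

Check D → H: no single fragment contains all of {DH}, and the restricted closure of {D} across the fragments never reaches {H}.
CH → DG is preserved.
G → CH is preserved.
EG → D is preserved.
E → CF is preserved.
CE → GH is preserved.

D -> H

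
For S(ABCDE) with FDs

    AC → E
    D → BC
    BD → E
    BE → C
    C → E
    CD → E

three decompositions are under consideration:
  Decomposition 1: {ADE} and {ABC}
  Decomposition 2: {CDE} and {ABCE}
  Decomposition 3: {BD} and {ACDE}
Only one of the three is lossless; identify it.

Decomposition 3

Decomposition 1: common = {A}, closure = {A} → lossy.
Decomposition 2: common = {CE}, closure = {CE} → lossy.
Decomposition 3: common = {D}, closure = {BCDE} → lossless.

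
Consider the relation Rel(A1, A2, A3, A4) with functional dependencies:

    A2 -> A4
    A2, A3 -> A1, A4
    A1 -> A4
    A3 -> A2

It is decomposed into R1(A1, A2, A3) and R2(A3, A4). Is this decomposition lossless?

Common attributes: R1 ∩ R2 = {A3}.
Closure of {A3}: A3 → A2 applies, adding A2; A2 → A4 applies, adding A4; A2, A3 → A1, A4 applies, adding A1. So (A3)⁺ = {A1, A2, A3, A4}.
This closure contains every attribute of R1, so R1 ∩ R2 → R1. The join is lossless.

Yes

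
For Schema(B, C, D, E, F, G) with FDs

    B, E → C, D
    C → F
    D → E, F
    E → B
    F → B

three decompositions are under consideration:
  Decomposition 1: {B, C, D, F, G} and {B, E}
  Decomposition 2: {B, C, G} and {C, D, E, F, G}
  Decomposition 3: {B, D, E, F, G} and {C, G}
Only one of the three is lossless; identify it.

Decomposition 1: common = {B}, closure = {B} → lossy.
Decomposition 2: common = {C, G}, closure = {B, C, F, G} → lossless.
Decomposition 3: common = {G}, closure = {G} → lossy.

Decomposition 2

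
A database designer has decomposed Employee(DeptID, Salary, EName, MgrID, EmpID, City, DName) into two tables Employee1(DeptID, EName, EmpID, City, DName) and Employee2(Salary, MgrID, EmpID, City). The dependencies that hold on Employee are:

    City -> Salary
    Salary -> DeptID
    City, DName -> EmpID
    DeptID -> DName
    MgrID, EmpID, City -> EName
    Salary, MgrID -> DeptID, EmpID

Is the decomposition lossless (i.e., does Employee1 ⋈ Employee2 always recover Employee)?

No

Common attributes: Employee1 ∩ Employee2 = {EmpID, City}.
Closure of {EmpID, City}: City → Salary applies, adding Salary; Salary → DeptID applies, adding DeptID; DeptID → DName applies, adding DName. So (EmpID, City)⁺ = {DeptID, Salary, EmpID, City, DName}.
The closure contains neither all of Employee1 = {DeptID, EName, EmpID, City, DName} nor all of Employee2 = {Salary, MgrID, EmpID, City}, so the common attributes are not a superkey of either fragment. The join is lossy.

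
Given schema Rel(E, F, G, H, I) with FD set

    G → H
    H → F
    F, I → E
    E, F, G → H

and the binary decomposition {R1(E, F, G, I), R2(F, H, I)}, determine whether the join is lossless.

No

Common attributes: R1 ∩ R2 = {F, I}.
Closure of {F, I}: F, I → E applies, adding E. So (F, I)⁺ = {E, F, I}.
The closure contains neither all of R1 = {E, F, G, I} nor all of R2 = {F, H, I}, so the common attributes are not a superkey of either fragment. The join is lossy.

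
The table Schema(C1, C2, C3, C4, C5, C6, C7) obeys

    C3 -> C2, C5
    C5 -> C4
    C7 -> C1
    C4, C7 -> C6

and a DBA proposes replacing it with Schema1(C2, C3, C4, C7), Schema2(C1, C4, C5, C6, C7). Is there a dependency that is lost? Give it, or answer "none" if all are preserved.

Check C3 → C2, C5: no single fragment contains all of {C2, C3, C5}, and the restricted closure of {C3} across the fragments never reaches {C2, C5}.
C5 → C4 is preserved.
C7 → C1 is preserved.
C4, C7 → C6 is preserved.

C3 -> C2, C5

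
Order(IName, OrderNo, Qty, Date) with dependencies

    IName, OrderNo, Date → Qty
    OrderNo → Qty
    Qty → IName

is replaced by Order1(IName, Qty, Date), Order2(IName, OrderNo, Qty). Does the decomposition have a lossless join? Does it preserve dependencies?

lossy but dependency-preserving

Lossless test: (IName, Qty)⁺ = {IName, Qty}, which is a superkey of neither fragment — lossy.
Dependency preservation: IName, OrderNo, Date → Qty is not contained in any single fragment, but the restricted closure of its left-hand side across the fragments still reaches the right-hand side; the remaining FDs each lie inside some fragment. All dependencies are preserved.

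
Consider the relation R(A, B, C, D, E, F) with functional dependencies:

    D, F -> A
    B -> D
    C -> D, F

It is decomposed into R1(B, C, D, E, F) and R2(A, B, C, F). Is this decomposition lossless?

Common attributes: R1 ∩ R2 = {B, C, F}.
Closure of {B, C, F}: B → D applies, adding D; D, F → A applies, adding A. So (B, C, F)⁺ = {A, B, C, D, F}.
This closure contains every attribute of R2, so R1 ∩ R2 → R2. The join is lossless.

Yes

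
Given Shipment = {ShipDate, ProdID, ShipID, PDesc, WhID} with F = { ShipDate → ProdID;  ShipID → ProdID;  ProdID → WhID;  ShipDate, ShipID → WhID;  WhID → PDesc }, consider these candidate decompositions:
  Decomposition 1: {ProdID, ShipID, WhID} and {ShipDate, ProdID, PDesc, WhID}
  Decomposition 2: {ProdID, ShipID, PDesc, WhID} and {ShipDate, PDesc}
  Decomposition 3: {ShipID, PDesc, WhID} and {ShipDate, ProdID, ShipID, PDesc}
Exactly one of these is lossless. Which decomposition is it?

Decomposition 3

Decomposition 1: common = {ProdID, WhID}, closure = {ProdID, PDesc, WhID} → lossy.
Decomposition 2: common = {PDesc}, closure = {PDesc} → lossy.
Decomposition 3: common = {ShipID, PDesc}, closure = {ProdID, ShipID, PDesc, WhID} → lossless.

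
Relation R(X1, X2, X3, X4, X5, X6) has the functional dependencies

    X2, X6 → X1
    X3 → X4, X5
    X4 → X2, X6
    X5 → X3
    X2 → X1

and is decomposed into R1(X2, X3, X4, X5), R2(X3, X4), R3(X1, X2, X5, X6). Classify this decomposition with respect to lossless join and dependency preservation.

lossless but not dependency-preserving

Lossless test (chase): Rows 1 and 2 agree on X3; apply X3→X4, X5 and equate their X4, X5 entries. Rows 1 and 2 agree on X4; apply X4→X2, X6 and equate their X2, X6 entries. Rows 1 and 3 agree on X5; apply X5→X3 and equate their X3 entries. Rows 1 and 2 agree on X2; apply X2→X1 and equate their X1 entries. Rows 1 and 3 agree on X2; apply X2→X1 and equate their X1 entries. Rows 1 and 3 agree on X3; apply X3→X4, X5 and equate their X4, X5 entries. Rows 1 and 3 agree on X4; apply X4→X2, X6 and equate their X2, X6 entries. Row 1 is now all distinguished symbols — the join is lossless.
Dependency preservation: the restricted closure of {X4} across the fragments never reaches {X2, X6}, so X4 → X2, X6 cannot be enforced without a join — not preserved.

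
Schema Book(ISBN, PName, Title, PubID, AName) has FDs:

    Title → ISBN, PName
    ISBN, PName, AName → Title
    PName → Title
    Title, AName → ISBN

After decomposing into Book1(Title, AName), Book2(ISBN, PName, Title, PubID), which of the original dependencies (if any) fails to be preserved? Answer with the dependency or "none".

Title → ISBN, PName lies within Book2.
ISBN, PName, AName → Title: restricted closure across fragments reaches Title.
PName → Title lies within Book2.
Title, AName → ISBN: restricted closure across fragments reaches ISBN.
Every dependency is enforceable on the fragments, so the decomposition is dependency-preserving.

none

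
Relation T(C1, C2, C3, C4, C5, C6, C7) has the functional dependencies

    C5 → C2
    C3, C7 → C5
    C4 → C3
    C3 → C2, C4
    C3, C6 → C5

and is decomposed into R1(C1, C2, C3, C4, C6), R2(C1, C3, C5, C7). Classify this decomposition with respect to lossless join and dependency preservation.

lossy and not dependency-preserving

Lossless test: (C1, C3)⁺ = {C1, C2, C3, C4}, which is a superkey of neither fragment — lossy.
Dependency preservation: the restricted closure of {C5} across the fragments never reaches {C2}, so C5 → C2 cannot be enforced without a join — not preserved.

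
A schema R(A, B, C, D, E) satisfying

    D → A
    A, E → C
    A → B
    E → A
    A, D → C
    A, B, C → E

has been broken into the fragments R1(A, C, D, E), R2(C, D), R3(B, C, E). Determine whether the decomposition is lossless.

Chase test. Columns are A, B, C, D, E; row i has aⱼ where attribute j ∈ Ri, else bᵢⱼ.
Initial tableau (one row per fragment):
  row 1: a1 b12 a3 a4 a5
  row 2: b21 b22 a3 a4 b25
  row 3: b31 a2 a3 b34 a5
Rows 1 and 2 agree on D; apply D→A and equate their A entries.
Rows 1 and 2 agree on A; apply A→B and equate their B entries.
Rows 1 and 3 agree on E; apply E→A and equate their A entries.
Rows 1 and 2 agree on A, B, C; apply A, B, C→E and equate their E entries.
Rows 1 and 3 agree on A; apply A→B and equate their B entries.
Row 1 is now all distinguished symbols — the join is lossless.

Yes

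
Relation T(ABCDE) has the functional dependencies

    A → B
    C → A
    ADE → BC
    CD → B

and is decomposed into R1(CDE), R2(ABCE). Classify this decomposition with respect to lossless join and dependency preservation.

Lossless test: (CE)⁺ = {ABCE}, which contains all of one fragment — lossless.
Dependency preservation: the restricted closure of {ADE} across the fragments never reaches {BC}, so ADE → BC cannot be enforced without a join — not preserved.

lossless but not dependency-preserving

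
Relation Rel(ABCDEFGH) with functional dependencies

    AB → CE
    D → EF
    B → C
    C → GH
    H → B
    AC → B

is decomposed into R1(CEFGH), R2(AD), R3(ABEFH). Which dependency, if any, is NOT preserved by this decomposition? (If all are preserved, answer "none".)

D → EF

Check D → EF: no single fragment contains all of {DEF}, and the restricted closure of {D} across the fragments never reaches {EF}.
AB → CE is preserved.
B → C is preserved.
C → GH is preserved.
H → B is preserved.
AC → B is preserved.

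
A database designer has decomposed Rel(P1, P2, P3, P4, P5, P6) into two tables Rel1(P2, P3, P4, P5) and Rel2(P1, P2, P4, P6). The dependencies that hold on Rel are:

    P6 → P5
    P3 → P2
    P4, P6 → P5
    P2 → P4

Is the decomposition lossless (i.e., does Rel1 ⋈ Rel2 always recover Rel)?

No

Common attributes: Rel1 ∩ Rel2 = {P2, P4}.
No dependency enlarges {P2, P4}, so (P2, P4)⁺ = {P2, P4}.
The closure contains neither all of Rel1 = {P2, P3, P4, P5} nor all of Rel2 = {P1, P2, P4, P6}, so the common attributes are not a superkey of either fragment. The join is lossy.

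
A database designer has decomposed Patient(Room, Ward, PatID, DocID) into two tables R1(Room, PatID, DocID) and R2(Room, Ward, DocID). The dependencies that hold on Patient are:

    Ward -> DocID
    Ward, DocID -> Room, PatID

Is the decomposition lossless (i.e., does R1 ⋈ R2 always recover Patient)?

Common attributes: R1 ∩ R2 = {Room, DocID}.
No dependency enlarges {Room, DocID}, so (Room, DocID)⁺ = {Room, DocID}.
The closure contains neither all of R1 = {Room, PatID, DocID} nor all of R2 = {Room, Ward, DocID}, so the common attributes are not a superkey of either fragment. The join is lossy.

No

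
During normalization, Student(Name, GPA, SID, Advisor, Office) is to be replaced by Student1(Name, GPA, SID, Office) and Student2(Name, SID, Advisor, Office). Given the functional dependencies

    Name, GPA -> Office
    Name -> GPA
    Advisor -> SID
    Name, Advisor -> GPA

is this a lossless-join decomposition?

Common attributes: Student1 ∩ Student2 = {Name, SID, Office}.
Closure of {Name, SID, Office}: Name → GPA applies, adding GPA. So (Name, SID, Office)⁺ = {Name, GPA, SID, Office}.
This closure contains every attribute of Student1, so Student1 ∩ Student2 → Student1. The join is lossless.

Yes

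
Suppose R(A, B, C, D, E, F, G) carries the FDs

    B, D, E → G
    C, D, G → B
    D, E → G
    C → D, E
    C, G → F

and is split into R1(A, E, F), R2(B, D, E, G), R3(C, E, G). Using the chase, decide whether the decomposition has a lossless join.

Chase test. Columns are A, B, C, D, E, F, G; row i has aⱼ where attribute j ∈ Ri, else bᵢⱼ.
Initial tableau (one row per fragment):
  row 1: a1 b12 b13 b14 a5 a6 b17
  row 2: b21 a2 b23 a4 a5 b26 a7
  row 3: b31 b32 a3 b34 a5 b36 a7
No row becomes fully distinguished — the join is lossy.

No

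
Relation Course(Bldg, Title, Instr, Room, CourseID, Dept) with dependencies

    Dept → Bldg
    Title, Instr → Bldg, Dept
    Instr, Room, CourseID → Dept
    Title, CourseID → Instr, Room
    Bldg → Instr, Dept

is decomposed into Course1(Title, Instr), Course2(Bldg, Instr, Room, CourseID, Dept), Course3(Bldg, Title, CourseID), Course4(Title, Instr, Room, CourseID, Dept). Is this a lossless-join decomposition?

Yes

Chase test. Columns are Bldg, Title, Instr, Room, CourseID, Dept; row i has aⱼ where attribute j ∈ Coursei, else bᵢⱼ.
Initial tableau (one row per fragment):
  row 1: b11 a2 a3 b14 b15 b16
  row 2: a1 b22 a3 a4 a5 a6
  row 3: a1 a2 b33 b34 a5 b36
  row 4: b41 a2 a3 a4 a5 a6
Rows 2 and 4 agree on Dept; apply Dept→Bldg and equate their Bldg entries.
Rows 1 and 4 agree on Title, Instr; apply Title, Instr→Bldg, Dept and equate their Bldg, Dept entries.
Rows 3 and 4 agree on Title, CourseID; apply Title, CourseID→Instr, Room and equate their Instr, Room entries.
Rows 1 and 3 agree on Bldg; apply Bldg→Instr, Dept and equate their Instr, Dept entries.
Row 3 is now all distinguished symbols — the join is lossless.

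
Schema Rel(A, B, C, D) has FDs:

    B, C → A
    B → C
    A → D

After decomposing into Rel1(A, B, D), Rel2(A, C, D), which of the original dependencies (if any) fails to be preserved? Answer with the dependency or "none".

B → C

Check B → C: no single fragment contains all of {B, C}, and the restricted closure of {B} across the fragments never reaches {C}.
B, C → A is preserved.
A → D is preserved.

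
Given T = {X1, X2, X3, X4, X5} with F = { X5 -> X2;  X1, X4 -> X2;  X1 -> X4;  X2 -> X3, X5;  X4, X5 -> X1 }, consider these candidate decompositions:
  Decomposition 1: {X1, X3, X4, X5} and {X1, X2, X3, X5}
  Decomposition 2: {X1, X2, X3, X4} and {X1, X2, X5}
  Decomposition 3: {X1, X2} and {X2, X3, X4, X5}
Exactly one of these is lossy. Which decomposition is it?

Decomposition 1: common = {X1, X3, X5}, closure = {X1, X2, X3, X4, X5} → lossless.
Decomposition 2: common = {X1, X2}, closure = {X1, X2, X3, X4, X5} → lossless.
Decomposition 3: common = {X2}, closure = {X2, X3, X5} → lossy.

Decomposition 3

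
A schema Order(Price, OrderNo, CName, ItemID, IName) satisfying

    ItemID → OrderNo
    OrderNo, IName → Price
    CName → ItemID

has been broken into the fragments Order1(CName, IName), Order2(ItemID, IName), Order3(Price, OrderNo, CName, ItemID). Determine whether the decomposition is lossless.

Chase test. Columns are Price, OrderNo, CName, ItemID, IName; row i has aⱼ where attribute j ∈ Orderi, else bᵢⱼ.
Initial tableau (one row per fragment):
  row 1: b11 b12 a3 b14 a5
  row 2: b21 b22 b23 a4 a5
  row 3: a1 a2 a3 a4 b35
Rows 2 and 3 agree on ItemID; apply ItemID→OrderNo and equate their OrderNo entries.
Rows 1 and 3 agree on CName; apply CName→ItemID and equate their ItemID entries.
Rows 1 and 2 agree on ItemID; apply ItemID→OrderNo and equate their OrderNo entries.
Rows 1 and 2 agree on OrderNo, IName; apply OrderNo, IName→Price and equate their Price entries.
No row becomes fully distinguished — the join is lossy.

No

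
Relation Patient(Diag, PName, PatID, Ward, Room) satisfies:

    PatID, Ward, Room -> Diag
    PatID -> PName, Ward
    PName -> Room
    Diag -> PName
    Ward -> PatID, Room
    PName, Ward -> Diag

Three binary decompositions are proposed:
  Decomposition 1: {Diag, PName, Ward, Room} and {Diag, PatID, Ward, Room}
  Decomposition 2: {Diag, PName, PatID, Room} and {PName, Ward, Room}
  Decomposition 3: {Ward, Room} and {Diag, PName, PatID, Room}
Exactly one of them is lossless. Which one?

Decomposition 1: common = {Diag, Ward, Room}, closure = {Diag, PName, PatID, Ward, Room} → lossless.
Decomposition 2: common = {PName, Room}, closure = {PName, Room} → lossy.
Decomposition 3: common = {Room}, closure = {Room} → lossy.

Decomposition 1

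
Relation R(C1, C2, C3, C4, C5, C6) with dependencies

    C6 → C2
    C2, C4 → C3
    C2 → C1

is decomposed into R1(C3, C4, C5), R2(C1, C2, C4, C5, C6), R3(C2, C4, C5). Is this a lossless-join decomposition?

Chase test. Columns are C1, C2, C3, C4, C5, C6; row i has aⱼ where attribute j ∈ Ri, else bᵢⱼ.
Initial tableau (one row per fragment):
  row 1: b11 b12 a3 a4 a5 b16
  row 2: a1 a2 b23 a4 a5 a6
  row 3: b31 a2 b33 a4 a5 b36
Rows 2 and 3 agree on C2, C4; apply C2, C4→C3 and equate their C3 entries.
Rows 2 and 3 agree on C2; apply C2→C1 and equate their C1 entries.
No row becomes fully distinguished — the join is lossy.

No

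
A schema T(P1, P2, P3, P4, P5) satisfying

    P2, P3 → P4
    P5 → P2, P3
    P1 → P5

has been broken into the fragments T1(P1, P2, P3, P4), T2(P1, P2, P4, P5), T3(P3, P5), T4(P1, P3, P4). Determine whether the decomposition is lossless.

Yes

Chase test. Columns are P1, P2, P3, P4, P5; row i has aⱼ where attribute j ∈ Ti, else bᵢⱼ.
Initial tableau (one row per fragment):
  row 1: a1 a2 a3 a4 b15
  row 2: a1 a2 b23 a4 a5
  row 3: b31 b32 a3 b34 a5
  row 4: a1 b42 a3 a4 b45
Rows 2 and 3 agree on P5; apply P5→P2, P3 and equate their P2, P3 entries.
Rows 1 and 2 agree on P1; apply P1→P5 and equate their P5 entries.
Rows 1 and 4 agree on P1; apply P1→P5 and equate their P5 entries.
Rows 1 and 3 agree on P2, P3; apply P2, P3→P4 and equate their P4 entries.
Rows 1 and 4 agree on P5; apply P5→P2, P3 and equate their P2, P3 entries.
Row 1 is now all distinguished symbols — the join is lossless.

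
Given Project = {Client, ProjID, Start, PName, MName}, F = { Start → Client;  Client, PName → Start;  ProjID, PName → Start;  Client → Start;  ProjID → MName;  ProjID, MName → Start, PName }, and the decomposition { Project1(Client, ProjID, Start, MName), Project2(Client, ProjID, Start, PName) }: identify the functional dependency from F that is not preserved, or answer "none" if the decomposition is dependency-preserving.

none

Start → Client lies within Project1.
Client, PName → Start lies within Project2.
ProjID, PName → Start lies within Project2.
Client → Start lies within Project1.
ProjID → MName lies within Project1.
ProjID, MName → Start, PName: restricted closure across fragments reaches Start, PName.
Every dependency is enforceable on the fragments, so the decomposition is dependency-preserving.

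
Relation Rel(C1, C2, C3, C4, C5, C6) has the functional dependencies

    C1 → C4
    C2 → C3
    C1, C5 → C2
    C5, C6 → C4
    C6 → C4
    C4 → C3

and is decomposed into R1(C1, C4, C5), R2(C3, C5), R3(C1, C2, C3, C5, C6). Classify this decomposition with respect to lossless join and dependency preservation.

lossless but not dependency-preserving

Lossless test (chase): Rows 1 and 3 agree on C1; apply C1→C4 and equate their C4 entries. Rows 1 and 3 agree on C1, C5; apply C1, C5→C2 and equate their C2 entries. Rows 1 and 3 agree on C4; apply C4→C3 and equate their C3 entries. Row 3 is now all distinguished symbols — the join is lossless.
Dependency preservation: the restricted closure of {C5, C6} across the fragments never reaches {C4}, so C5, C6 → C4 cannot be enforced without a join — not preserved.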